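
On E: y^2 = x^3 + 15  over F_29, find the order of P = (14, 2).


Compute successive multiples of P until we hit O:
  1P = (14, 2)
  2P = (5, 16)
  3P = (16, 14)
  4P = (6, 17)
  5P = (3, 10)
  6P = (19, 28)
  7P = (1, 25)
  8P = (1, 4)
  ... (continuing to 15P)
  15P = O

ord(P) = 15


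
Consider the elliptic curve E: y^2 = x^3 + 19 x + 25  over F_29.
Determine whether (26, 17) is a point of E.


Check whether y^2 = x^3 + 19 x + 25 (mod 29) for (x, y) = (26, 17).
LHS: y^2 = 17^2 mod 29 = 28
RHS: x^3 + 19 x + 25 = 26^3 + 19*26 + 25 mod 29 = 28
LHS = RHS

Yes, on the curve


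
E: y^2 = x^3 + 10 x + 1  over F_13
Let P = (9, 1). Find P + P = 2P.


Doubling: s = (3 x1^2 + a) / (2 y1)
s = (3*9^2 + 10) / (2*1) mod 13 = 3
x3 = s^2 - 2 x1 mod 13 = 3^2 - 2*9 = 4
y3 = s (x1 - x3) - y1 mod 13 = 3 * (9 - 4) - 1 = 1

2P = (4, 1)


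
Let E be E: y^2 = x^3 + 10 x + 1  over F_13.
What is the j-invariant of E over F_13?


Delta = -16(4 a^3 + 27 b^2) mod 13 = 9
-1728 * (4 a)^3 = -1728 * (4*10)^3 mod 13 = 1
j = 1 * 9^(-1) mod 13 = 3

j = 3 (mod 13)


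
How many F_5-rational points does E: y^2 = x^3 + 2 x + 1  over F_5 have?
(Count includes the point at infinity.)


For each x in F_5, count y with y^2 = x^3 + 2 x + 1 mod 5:
  x = 0: RHS = 1, y in [1, 4]  -> 2 point(s)
  x = 1: RHS = 4, y in [2, 3]  -> 2 point(s)
  x = 3: RHS = 4, y in [2, 3]  -> 2 point(s)
Affine points: 6. Add the point at infinity: total = 7.

#E(F_5) = 7


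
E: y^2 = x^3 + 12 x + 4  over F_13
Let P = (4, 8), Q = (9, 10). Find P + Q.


P != Q, so use the chord formula.
s = (y2 - y1) / (x2 - x1) = (2) / (5) mod 13 = 3
x3 = s^2 - x1 - x2 mod 13 = 3^2 - 4 - 9 = 9
y3 = s (x1 - x3) - y1 mod 13 = 3 * (4 - 9) - 8 = 3

P + Q = (9, 3)


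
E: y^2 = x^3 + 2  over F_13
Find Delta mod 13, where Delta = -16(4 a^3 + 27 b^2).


4 a^3 + 27 b^2 = 4*0^3 + 27*2^2 = 0 + 108 = 108
Delta = -16 * (108) = -1728
Delta mod 13 = 1

Delta = 1 (mod 13)


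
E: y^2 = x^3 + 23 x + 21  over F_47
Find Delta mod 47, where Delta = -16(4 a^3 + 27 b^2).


4 a^3 + 27 b^2 = 4*23^3 + 27*21^2 = 48668 + 11907 = 60575
Delta = -16 * (60575) = -969200
Delta mod 47 = 34

Delta = 34 (mod 47)


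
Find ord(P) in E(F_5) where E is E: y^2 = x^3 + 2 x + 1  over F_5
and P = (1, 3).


Compute successive multiples of P until we hit O:
  1P = (1, 3)
  2P = (3, 2)
  3P = (0, 4)
  4P = (0, 1)
  5P = (3, 3)
  6P = (1, 2)
  7P = O

ord(P) = 7


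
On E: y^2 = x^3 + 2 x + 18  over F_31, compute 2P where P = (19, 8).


Doubling: s = (3 x1^2 + a) / (2 y1)
s = (3*19^2 + 2) / (2*8) mod 31 = 0
x3 = s^2 - 2 x1 mod 31 = 0^2 - 2*19 = 24
y3 = s (x1 - x3) - y1 mod 31 = 0 * (19 - 24) - 8 = 23

2P = (24, 23)


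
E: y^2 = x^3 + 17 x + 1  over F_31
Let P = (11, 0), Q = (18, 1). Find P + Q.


P != Q, so use the chord formula.
s = (y2 - y1) / (x2 - x1) = (1) / (7) mod 31 = 9
x3 = s^2 - x1 - x2 mod 31 = 9^2 - 11 - 18 = 21
y3 = s (x1 - x3) - y1 mod 31 = 9 * (11 - 21) - 0 = 3

P + Q = (21, 3)


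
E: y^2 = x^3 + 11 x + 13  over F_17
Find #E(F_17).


For each x in F_17, count y with y^2 = x^3 + 11 x + 13 mod 17:
  x = 0: RHS = 13, y in [8, 9]  -> 2 point(s)
  x = 1: RHS = 8, y in [5, 12]  -> 2 point(s)
  x = 2: RHS = 9, y in [3, 14]  -> 2 point(s)
  x = 4: RHS = 2, y in [6, 11]  -> 2 point(s)
  x = 7: RHS = 8, y in [5, 12]  -> 2 point(s)
  x = 8: RHS = 1, y in [1, 16]  -> 2 point(s)
  x = 9: RHS = 8, y in [5, 12]  -> 2 point(s)
  x = 10: RHS = 1, y in [1, 16]  -> 2 point(s)
  x = 14: RHS = 4, y in [2, 15]  -> 2 point(s)
  x = 15: RHS = 0, y in [0]  -> 1 point(s)
  x = 16: RHS = 1, y in [1, 16]  -> 2 point(s)
Affine points: 21. Add the point at infinity: total = 22.

#E(F_17) = 22


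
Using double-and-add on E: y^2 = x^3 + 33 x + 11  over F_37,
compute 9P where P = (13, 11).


k = 9 = 1001_2 (binary, LSB first: 1001)
Double-and-add from P = (13, 11):
  bit 0 = 1: acc = O + (13, 11) = (13, 11)
  bit 1 = 0: acc unchanged = (13, 11)
  bit 2 = 0: acc unchanged = (13, 11)
  bit 3 = 1: acc = (13, 11) + (33, 0) = (16, 11)

9P = (16, 11)


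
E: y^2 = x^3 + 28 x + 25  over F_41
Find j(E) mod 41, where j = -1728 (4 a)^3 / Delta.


Delta = -16(4 a^3 + 27 b^2) mod 41 = 4
-1728 * (4 a)^3 = -1728 * (4*28)^3 mod 41 = 32
j = 32 * 4^(-1) mod 41 = 8

j = 8 (mod 41)


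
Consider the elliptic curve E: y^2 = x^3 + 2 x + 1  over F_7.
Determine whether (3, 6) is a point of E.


Check whether y^2 = x^3 + 2 x + 1 (mod 7) for (x, y) = (3, 6).
LHS: y^2 = 6^2 mod 7 = 1
RHS: x^3 + 2 x + 1 = 3^3 + 2*3 + 1 mod 7 = 6
LHS != RHS

No, not on the curve


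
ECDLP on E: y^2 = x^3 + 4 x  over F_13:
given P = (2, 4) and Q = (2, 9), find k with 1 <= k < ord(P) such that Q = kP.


Enumerate multiples of P until we hit Q = (2, 9):
  1P = (2, 4)
  2P = (0, 0)
  3P = (2, 9)
Match found at i = 3.

k = 3


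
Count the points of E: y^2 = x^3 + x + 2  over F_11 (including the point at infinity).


For each x in F_11, count y with y^2 = x^3 + 1 x + 2 mod 11:
  x = 1: RHS = 4, y in [2, 9]  -> 2 point(s)
  x = 2: RHS = 1, y in [1, 10]  -> 2 point(s)
  x = 4: RHS = 4, y in [2, 9]  -> 2 point(s)
  x = 5: RHS = 0, y in [0]  -> 1 point(s)
  x = 6: RHS = 4, y in [2, 9]  -> 2 point(s)
  x = 7: RHS = 0, y in [0]  -> 1 point(s)
  x = 8: RHS = 5, y in [4, 7]  -> 2 point(s)
  x = 9: RHS = 3, y in [5, 6]  -> 2 point(s)
  x = 10: RHS = 0, y in [0]  -> 1 point(s)
Affine points: 15. Add the point at infinity: total = 16.

#E(F_11) = 16


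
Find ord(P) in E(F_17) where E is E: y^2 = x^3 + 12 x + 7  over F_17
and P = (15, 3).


Compute successive multiples of P until we hit O:
  1P = (15, 3)
  2P = (3, 11)
  3P = (7, 3)
  4P = (12, 14)
  5P = (11, 5)
  6P = (4, 0)
  7P = (11, 12)
  8P = (12, 3)
  ... (continuing to 12P)
  12P = O

ord(P) = 12


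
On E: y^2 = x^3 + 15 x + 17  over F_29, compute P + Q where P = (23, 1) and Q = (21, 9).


P != Q, so use the chord formula.
s = (y2 - y1) / (x2 - x1) = (8) / (27) mod 29 = 25
x3 = s^2 - x1 - x2 mod 29 = 25^2 - 23 - 21 = 1
y3 = s (x1 - x3) - y1 mod 29 = 25 * (23 - 1) - 1 = 27

P + Q = (1, 27)


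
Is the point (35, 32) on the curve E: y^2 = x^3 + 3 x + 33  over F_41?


Check whether y^2 = x^3 + 3 x + 33 (mod 41) for (x, y) = (35, 32).
LHS: y^2 = 32^2 mod 41 = 40
RHS: x^3 + 3 x + 33 = 35^3 + 3*35 + 33 mod 41 = 4
LHS != RHS

No, not on the curve


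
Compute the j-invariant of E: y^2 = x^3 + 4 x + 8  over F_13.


Delta = -16(4 a^3 + 27 b^2) mod 13 = 2
-1728 * (4 a)^3 = -1728 * (4*4)^3 mod 13 = 1
j = 1 * 2^(-1) mod 13 = 7

j = 7 (mod 13)


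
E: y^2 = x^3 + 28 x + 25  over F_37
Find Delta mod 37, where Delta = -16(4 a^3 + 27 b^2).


4 a^3 + 27 b^2 = 4*28^3 + 27*25^2 = 87808 + 16875 = 104683
Delta = -16 * (104683) = -1674928
Delta mod 37 = 25

Delta = 25 (mod 37)


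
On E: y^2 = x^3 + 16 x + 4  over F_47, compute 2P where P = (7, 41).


Doubling: s = (3 x1^2 + a) / (2 y1)
s = (3*7^2 + 16) / (2*41) mod 47 = 6
x3 = s^2 - 2 x1 mod 47 = 6^2 - 2*7 = 22
y3 = s (x1 - x3) - y1 mod 47 = 6 * (7 - 22) - 41 = 10

2P = (22, 10)


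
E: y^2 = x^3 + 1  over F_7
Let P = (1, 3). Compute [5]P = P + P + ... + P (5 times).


k = 5 = 101_2 (binary, LSB first: 101)
Double-and-add from P = (1, 3):
  bit 0 = 1: acc = O + (1, 3) = (1, 3)
  bit 1 = 0: acc unchanged = (1, 3)
  bit 2 = 1: acc = (1, 3) + (0, 6) = (1, 4)

5P = (1, 4)


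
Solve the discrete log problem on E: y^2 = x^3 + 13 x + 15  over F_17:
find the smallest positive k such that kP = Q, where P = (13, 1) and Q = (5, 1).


Enumerate multiples of P until we hit Q = (5, 1):
  1P = (13, 1)
  2P = (16, 1)
  3P = (5, 16)
  4P = (15, 7)
  5P = (15, 10)
  6P = (5, 1)
Match found at i = 6.

k = 6


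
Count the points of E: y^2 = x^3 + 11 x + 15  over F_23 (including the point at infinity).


For each x in F_23, count y with y^2 = x^3 + 11 x + 15 mod 23:
  x = 1: RHS = 4, y in [2, 21]  -> 2 point(s)
  x = 3: RHS = 6, y in [11, 12]  -> 2 point(s)
  x = 4: RHS = 8, y in [10, 13]  -> 2 point(s)
  x = 11: RHS = 18, y in [8, 15]  -> 2 point(s)
  x = 12: RHS = 12, y in [9, 14]  -> 2 point(s)
  x = 13: RHS = 9, y in [3, 20]  -> 2 point(s)
  x = 15: RHS = 13, y in [6, 17]  -> 2 point(s)
  x = 16: RHS = 9, y in [3, 20]  -> 2 point(s)
  x = 17: RHS = 9, y in [3, 20]  -> 2 point(s)
  x = 20: RHS = 1, y in [1, 22]  -> 2 point(s)
  x = 21: RHS = 8, y in [10, 13]  -> 2 point(s)
  x = 22: RHS = 3, y in [7, 16]  -> 2 point(s)
Affine points: 24. Add the point at infinity: total = 25.

#E(F_23) = 25


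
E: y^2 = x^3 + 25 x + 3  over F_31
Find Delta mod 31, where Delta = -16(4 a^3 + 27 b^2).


4 a^3 + 27 b^2 = 4*25^3 + 27*3^2 = 62500 + 243 = 62743
Delta = -16 * (62743) = -1003888
Delta mod 31 = 16

Delta = 16 (mod 31)


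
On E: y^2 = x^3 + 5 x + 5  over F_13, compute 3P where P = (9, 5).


k = 3 = 11_2 (binary, LSB first: 11)
Double-and-add from P = (9, 5):
  bit 0 = 1: acc = O + (9, 5) = (9, 5)
  bit 1 = 1: acc = (9, 5) + (11, 0) = (9, 8)

3P = (9, 8)


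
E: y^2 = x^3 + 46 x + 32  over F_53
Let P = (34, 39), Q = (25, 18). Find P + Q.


P != Q, so use the chord formula.
s = (y2 - y1) / (x2 - x1) = (32) / (44) mod 53 = 20
x3 = s^2 - x1 - x2 mod 53 = 20^2 - 34 - 25 = 23
y3 = s (x1 - x3) - y1 mod 53 = 20 * (34 - 23) - 39 = 22

P + Q = (23, 22)


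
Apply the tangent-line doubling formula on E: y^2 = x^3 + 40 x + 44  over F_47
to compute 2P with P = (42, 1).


Doubling: s = (3 x1^2 + a) / (2 y1)
s = (3*42^2 + 40) / (2*1) mod 47 = 34
x3 = s^2 - 2 x1 mod 47 = 34^2 - 2*42 = 38
y3 = s (x1 - x3) - y1 mod 47 = 34 * (42 - 38) - 1 = 41

2P = (38, 41)


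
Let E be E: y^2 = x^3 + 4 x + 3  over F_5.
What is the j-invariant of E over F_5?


Delta = -16(4 a^3 + 27 b^2) mod 5 = 1
-1728 * (4 a)^3 = -1728 * (4*4)^3 mod 5 = 2
j = 2 * 1^(-1) mod 5 = 2

j = 2 (mod 5)


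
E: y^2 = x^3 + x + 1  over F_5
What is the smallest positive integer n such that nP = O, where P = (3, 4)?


Compute successive multiples of P until we hit O:
  1P = (3, 4)
  2P = (0, 4)
  3P = (2, 1)
  4P = (4, 3)
  5P = (4, 2)
  6P = (2, 4)
  7P = (0, 1)
  8P = (3, 1)
  ... (continuing to 9P)
  9P = O

ord(P) = 9


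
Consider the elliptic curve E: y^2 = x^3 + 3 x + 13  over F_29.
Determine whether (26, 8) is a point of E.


Check whether y^2 = x^3 + 3 x + 13 (mod 29) for (x, y) = (26, 8).
LHS: y^2 = 8^2 mod 29 = 6
RHS: x^3 + 3 x + 13 = 26^3 + 3*26 + 13 mod 29 = 6
LHS = RHS

Yes, on the curve


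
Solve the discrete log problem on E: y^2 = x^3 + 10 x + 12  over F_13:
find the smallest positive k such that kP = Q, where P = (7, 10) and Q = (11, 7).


Enumerate multiples of P until we hit Q = (11, 7):
  1P = (7, 10)
  2P = (3, 11)
  3P = (12, 1)
  4P = (4, 8)
  5P = (1, 7)
  6P = (2, 12)
  7P = (0, 8)
  8P = (9, 8)
  9P = (11, 7)
Match found at i = 9.

k = 9


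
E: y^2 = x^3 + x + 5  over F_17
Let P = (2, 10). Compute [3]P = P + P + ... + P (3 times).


k = 3 = 11_2 (binary, LSB first: 11)
Double-and-add from P = (2, 10):
  bit 0 = 1: acc = O + (2, 10) = (2, 10)
  bit 1 = 1: acc = (2, 10) + (11, 2) = (5, 4)

3P = (5, 4)


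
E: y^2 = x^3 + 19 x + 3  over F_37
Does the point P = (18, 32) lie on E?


Check whether y^2 = x^3 + 19 x + 3 (mod 37) for (x, y) = (18, 32).
LHS: y^2 = 32^2 mod 37 = 25
RHS: x^3 + 19 x + 3 = 18^3 + 19*18 + 3 mod 37 = 35
LHS != RHS

No, not on the curve


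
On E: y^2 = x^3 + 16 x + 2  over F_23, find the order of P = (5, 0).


Compute successive multiples of P until we hit O:
  1P = (5, 0)
  2P = O

ord(P) = 2


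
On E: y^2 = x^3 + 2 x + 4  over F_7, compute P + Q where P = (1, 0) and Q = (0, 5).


P != Q, so use the chord formula.
s = (y2 - y1) / (x2 - x1) = (5) / (6) mod 7 = 2
x3 = s^2 - x1 - x2 mod 7 = 2^2 - 1 - 0 = 3
y3 = s (x1 - x3) - y1 mod 7 = 2 * (1 - 3) - 0 = 3

P + Q = (3, 3)


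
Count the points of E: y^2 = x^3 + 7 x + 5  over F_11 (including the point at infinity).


For each x in F_11, count y with y^2 = x^3 + 7 x + 5 mod 11:
  x = 0: RHS = 5, y in [4, 7]  -> 2 point(s)
  x = 2: RHS = 5, y in [4, 7]  -> 2 point(s)
  x = 3: RHS = 9, y in [3, 8]  -> 2 point(s)
  x = 4: RHS = 9, y in [3, 8]  -> 2 point(s)
  x = 5: RHS = 0, y in [0]  -> 1 point(s)
  x = 7: RHS = 1, y in [1, 10]  -> 2 point(s)
  x = 8: RHS = 1, y in [1, 10]  -> 2 point(s)
  x = 9: RHS = 5, y in [4, 7]  -> 2 point(s)
Affine points: 15. Add the point at infinity: total = 16.

#E(F_11) = 16


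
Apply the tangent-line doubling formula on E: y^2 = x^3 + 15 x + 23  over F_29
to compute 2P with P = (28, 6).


Doubling: s = (3 x1^2 + a) / (2 y1)
s = (3*28^2 + 15) / (2*6) mod 29 = 16
x3 = s^2 - 2 x1 mod 29 = 16^2 - 2*28 = 26
y3 = s (x1 - x3) - y1 mod 29 = 16 * (28 - 26) - 6 = 26

2P = (26, 26)


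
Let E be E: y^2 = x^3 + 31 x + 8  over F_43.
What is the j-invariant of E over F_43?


Delta = -16(4 a^3 + 27 b^2) mod 43 = 40
-1728 * (4 a)^3 = -1728 * (4*31)^3 mod 43 = 11
j = 11 * 40^(-1) mod 43 = 25

j = 25 (mod 43)


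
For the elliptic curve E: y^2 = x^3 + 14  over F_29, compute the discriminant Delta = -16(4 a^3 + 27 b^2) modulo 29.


4 a^3 + 27 b^2 = 4*0^3 + 27*14^2 = 0 + 5292 = 5292
Delta = -16 * (5292) = -84672
Delta mod 29 = 8

Delta = 8 (mod 29)


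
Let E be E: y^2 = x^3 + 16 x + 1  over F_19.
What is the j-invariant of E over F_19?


Delta = -16(4 a^3 + 27 b^2) mod 19 = 4
-1728 * (4 a)^3 = -1728 * (4*16)^3 mod 19 = 1
j = 1 * 4^(-1) mod 19 = 5

j = 5 (mod 19)


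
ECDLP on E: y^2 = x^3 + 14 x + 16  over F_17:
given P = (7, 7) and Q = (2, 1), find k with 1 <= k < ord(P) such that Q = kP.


Enumerate multiples of P until we hit Q = (2, 1):
  1P = (7, 7)
  2P = (12, 12)
  3P = (16, 1)
  4P = (2, 1)
Match found at i = 4.

k = 4


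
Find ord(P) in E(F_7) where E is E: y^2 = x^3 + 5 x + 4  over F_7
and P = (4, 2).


Compute successive multiples of P until we hit O:
  1P = (4, 2)
  2P = (0, 2)
  3P = (3, 5)
  4P = (2, 6)
  5P = (5, 0)
  6P = (2, 1)
  7P = (3, 2)
  8P = (0, 5)
  ... (continuing to 10P)
  10P = O

ord(P) = 10


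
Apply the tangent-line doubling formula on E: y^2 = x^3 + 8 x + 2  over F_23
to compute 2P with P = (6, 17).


Doubling: s = (3 x1^2 + a) / (2 y1)
s = (3*6^2 + 8) / (2*17) mod 23 = 21
x3 = s^2 - 2 x1 mod 23 = 21^2 - 2*6 = 15
y3 = s (x1 - x3) - y1 mod 23 = 21 * (6 - 15) - 17 = 1

2P = (15, 1)


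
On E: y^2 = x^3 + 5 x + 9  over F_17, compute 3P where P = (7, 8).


k = 3 = 11_2 (binary, LSB first: 11)
Double-and-add from P = (7, 8):
  bit 0 = 1: acc = O + (7, 8) = (7, 8)
  bit 1 = 1: acc = (7, 8) + (4, 12) = (4, 5)

3P = (4, 5)


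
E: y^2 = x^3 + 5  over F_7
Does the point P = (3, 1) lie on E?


Check whether y^2 = x^3 + 0 x + 5 (mod 7) for (x, y) = (3, 1).
LHS: y^2 = 1^2 mod 7 = 1
RHS: x^3 + 0 x + 5 = 3^3 + 0*3 + 5 mod 7 = 4
LHS != RHS

No, not on the curve


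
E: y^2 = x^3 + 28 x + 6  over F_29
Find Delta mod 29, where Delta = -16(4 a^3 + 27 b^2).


4 a^3 + 27 b^2 = 4*28^3 + 27*6^2 = 87808 + 972 = 88780
Delta = -16 * (88780) = -1420480
Delta mod 29 = 27

Delta = 27 (mod 29)


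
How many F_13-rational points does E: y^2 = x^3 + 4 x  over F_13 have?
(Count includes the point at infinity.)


For each x in F_13, count y with y^2 = x^3 + 4 x + 0 mod 13:
  x = 0: RHS = 0, y in [0]  -> 1 point(s)
  x = 2: RHS = 3, y in [4, 9]  -> 2 point(s)
  x = 3: RHS = 0, y in [0]  -> 1 point(s)
  x = 10: RHS = 0, y in [0]  -> 1 point(s)
  x = 11: RHS = 10, y in [6, 7]  -> 2 point(s)
Affine points: 7. Add the point at infinity: total = 8.

#E(F_13) = 8


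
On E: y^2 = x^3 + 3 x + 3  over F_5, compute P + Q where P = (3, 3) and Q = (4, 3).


P != Q, so use the chord formula.
s = (y2 - y1) / (x2 - x1) = (0) / (1) mod 5 = 0
x3 = s^2 - x1 - x2 mod 5 = 0^2 - 3 - 4 = 3
y3 = s (x1 - x3) - y1 mod 5 = 0 * (3 - 3) - 3 = 2

P + Q = (3, 2)


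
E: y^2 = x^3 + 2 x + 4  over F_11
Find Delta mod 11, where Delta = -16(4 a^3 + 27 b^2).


4 a^3 + 27 b^2 = 4*2^3 + 27*4^2 = 32 + 432 = 464
Delta = -16 * (464) = -7424
Delta mod 11 = 1

Delta = 1 (mod 11)


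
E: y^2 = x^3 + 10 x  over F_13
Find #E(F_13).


For each x in F_13, count y with y^2 = x^3 + 10 x + 0 mod 13:
  x = 0: RHS = 0, y in [0]  -> 1 point(s)
  x = 4: RHS = 0, y in [0]  -> 1 point(s)
  x = 6: RHS = 3, y in [4, 9]  -> 2 point(s)
  x = 7: RHS = 10, y in [6, 7]  -> 2 point(s)
  x = 9: RHS = 0, y in [0]  -> 1 point(s)
Affine points: 7. Add the point at infinity: total = 8.

#E(F_13) = 8


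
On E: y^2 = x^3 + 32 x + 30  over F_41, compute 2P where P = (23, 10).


k = 2 = 10_2 (binary, LSB first: 01)
Double-and-add from P = (23, 10):
  bit 0 = 0: acc unchanged = O
  bit 1 = 1: acc = O + (37, 17) = (37, 17)

2P = (37, 17)


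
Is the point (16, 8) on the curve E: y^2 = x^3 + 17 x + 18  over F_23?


Check whether y^2 = x^3 + 17 x + 18 (mod 23) for (x, y) = (16, 8).
LHS: y^2 = 8^2 mod 23 = 18
RHS: x^3 + 17 x + 18 = 16^3 + 17*16 + 18 mod 23 = 16
LHS != RHS

No, not on the curve


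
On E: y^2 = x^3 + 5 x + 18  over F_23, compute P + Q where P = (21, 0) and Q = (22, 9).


P != Q, so use the chord formula.
s = (y2 - y1) / (x2 - x1) = (9) / (1) mod 23 = 9
x3 = s^2 - x1 - x2 mod 23 = 9^2 - 21 - 22 = 15
y3 = s (x1 - x3) - y1 mod 23 = 9 * (21 - 15) - 0 = 8

P + Q = (15, 8)


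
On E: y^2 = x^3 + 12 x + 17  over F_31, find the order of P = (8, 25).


Compute successive multiples of P until we hit O:
  1P = (8, 25)
  2P = (25, 16)
  3P = (3, 7)
  4P = (28, 27)
  5P = (4, 25)
  6P = (19, 6)
  7P = (18, 12)
  8P = (7, 14)
  ... (continuing to 33P)
  33P = O

ord(P) = 33


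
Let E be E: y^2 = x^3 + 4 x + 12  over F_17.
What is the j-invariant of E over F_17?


Delta = -16(4 a^3 + 27 b^2) mod 17 = 13
-1728 * (4 a)^3 = -1728 * (4*4)^3 mod 17 = 11
j = 11 * 13^(-1) mod 17 = 10

j = 10 (mod 17)


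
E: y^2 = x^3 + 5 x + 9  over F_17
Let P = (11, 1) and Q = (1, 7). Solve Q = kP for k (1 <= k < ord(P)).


Enumerate multiples of P until we hit Q = (1, 7):
  1P = (11, 1)
  2P = (4, 12)
  3P = (1, 10)
  4P = (7, 9)
  5P = (3, 0)
  6P = (7, 8)
  7P = (1, 7)
Match found at i = 7.

k = 7


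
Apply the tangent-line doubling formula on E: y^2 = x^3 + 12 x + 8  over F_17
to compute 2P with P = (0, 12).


Doubling: s = (3 x1^2 + a) / (2 y1)
s = (3*0^2 + 12) / (2*12) mod 17 = 9
x3 = s^2 - 2 x1 mod 17 = 9^2 - 2*0 = 13
y3 = s (x1 - x3) - y1 mod 17 = 9 * (0 - 13) - 12 = 7

2P = (13, 7)


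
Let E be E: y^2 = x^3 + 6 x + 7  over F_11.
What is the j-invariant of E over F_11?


Delta = -16(4 a^3 + 27 b^2) mod 11 = 10
-1728 * (4 a)^3 = -1728 * (4*6)^3 mod 11 = 3
j = 3 * 10^(-1) mod 11 = 8

j = 8 (mod 11)


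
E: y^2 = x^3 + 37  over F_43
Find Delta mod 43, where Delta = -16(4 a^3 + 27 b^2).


4 a^3 + 27 b^2 = 4*0^3 + 27*37^2 = 0 + 36963 = 36963
Delta = -16 * (36963) = -591408
Delta mod 43 = 14

Delta = 14 (mod 43)


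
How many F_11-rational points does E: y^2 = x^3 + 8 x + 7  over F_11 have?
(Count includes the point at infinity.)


For each x in F_11, count y with y^2 = x^3 + 8 x + 7 mod 11:
  x = 1: RHS = 5, y in [4, 7]  -> 2 point(s)
  x = 2: RHS = 9, y in [3, 8]  -> 2 point(s)
  x = 3: RHS = 3, y in [5, 6]  -> 2 point(s)
  x = 4: RHS = 4, y in [2, 9]  -> 2 point(s)
  x = 8: RHS = 0, y in [0]  -> 1 point(s)
  x = 9: RHS = 5, y in [4, 7]  -> 2 point(s)
  x = 10: RHS = 9, y in [3, 8]  -> 2 point(s)
Affine points: 13. Add the point at infinity: total = 14.

#E(F_11) = 14


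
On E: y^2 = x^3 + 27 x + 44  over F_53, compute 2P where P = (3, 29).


Doubling: s = (3 x1^2 + a) / (2 y1)
s = (3*3^2 + 27) / (2*29) mod 53 = 32
x3 = s^2 - 2 x1 mod 53 = 32^2 - 2*3 = 11
y3 = s (x1 - x3) - y1 mod 53 = 32 * (3 - 11) - 29 = 33

2P = (11, 33)


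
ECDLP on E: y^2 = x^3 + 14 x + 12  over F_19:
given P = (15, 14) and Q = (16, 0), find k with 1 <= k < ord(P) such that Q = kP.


Enumerate multiples of P until we hit Q = (16, 0):
  1P = (15, 14)
  2P = (13, 4)
  3P = (16, 0)
Match found at i = 3.

k = 3


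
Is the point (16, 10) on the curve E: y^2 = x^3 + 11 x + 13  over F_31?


Check whether y^2 = x^3 + 11 x + 13 (mod 31) for (x, y) = (16, 10).
LHS: y^2 = 10^2 mod 31 = 7
RHS: x^3 + 11 x + 13 = 16^3 + 11*16 + 13 mod 31 = 7
LHS = RHS

Yes, on the curve


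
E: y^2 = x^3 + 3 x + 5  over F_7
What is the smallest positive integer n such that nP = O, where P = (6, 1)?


Compute successive multiples of P until we hit O:
  1P = (6, 1)
  2P = (4, 5)
  3P = (1, 3)
  4P = (1, 4)
  5P = (4, 2)
  6P = (6, 6)
  7P = O

ord(P) = 7


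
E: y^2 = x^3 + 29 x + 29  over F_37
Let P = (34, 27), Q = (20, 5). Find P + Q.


P != Q, so use the chord formula.
s = (y2 - y1) / (x2 - x1) = (15) / (23) mod 37 = 28
x3 = s^2 - x1 - x2 mod 37 = 28^2 - 34 - 20 = 27
y3 = s (x1 - x3) - y1 mod 37 = 28 * (34 - 27) - 27 = 21

P + Q = (27, 21)


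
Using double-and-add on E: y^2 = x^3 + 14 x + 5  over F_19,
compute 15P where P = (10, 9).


k = 15 = 1111_2 (binary, LSB first: 1111)
Double-and-add from P = (10, 9):
  bit 0 = 1: acc = O + (10, 9) = (10, 9)
  bit 1 = 1: acc = (10, 9) + (4, 7) = (3, 6)
  bit 2 = 1: acc = (3, 6) + (12, 1) = (9, 10)
  bit 3 = 1: acc = (9, 10) + (1, 1) = (7, 16)

15P = (7, 16)


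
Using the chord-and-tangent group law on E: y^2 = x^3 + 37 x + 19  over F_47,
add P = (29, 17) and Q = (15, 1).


P != Q, so use the chord formula.
s = (y2 - y1) / (x2 - x1) = (31) / (33) mod 47 = 28
x3 = s^2 - x1 - x2 mod 47 = 28^2 - 29 - 15 = 35
y3 = s (x1 - x3) - y1 mod 47 = 28 * (29 - 35) - 17 = 3

P + Q = (35, 3)


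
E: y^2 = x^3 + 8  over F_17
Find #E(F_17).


For each x in F_17, count y with y^2 = x^3 + 0 x + 8 mod 17:
  x = 0: RHS = 8, y in [5, 12]  -> 2 point(s)
  x = 1: RHS = 9, y in [3, 14]  -> 2 point(s)
  x = 2: RHS = 16, y in [4, 13]  -> 2 point(s)
  x = 3: RHS = 1, y in [1, 16]  -> 2 point(s)
  x = 4: RHS = 4, y in [2, 15]  -> 2 point(s)
  x = 11: RHS = 13, y in [8, 9]  -> 2 point(s)
  x = 12: RHS = 2, y in [6, 11]  -> 2 point(s)
  x = 14: RHS = 15, y in [7, 10]  -> 2 point(s)
  x = 15: RHS = 0, y in [0]  -> 1 point(s)
Affine points: 17. Add the point at infinity: total = 18.

#E(F_17) = 18


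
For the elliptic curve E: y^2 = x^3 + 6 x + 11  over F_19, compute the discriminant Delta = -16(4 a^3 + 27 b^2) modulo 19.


4 a^3 + 27 b^2 = 4*6^3 + 27*11^2 = 864 + 3267 = 4131
Delta = -16 * (4131) = -66096
Delta mod 19 = 5

Delta = 5 (mod 19)


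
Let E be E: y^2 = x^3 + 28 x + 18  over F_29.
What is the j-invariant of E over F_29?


Delta = -16(4 a^3 + 27 b^2) mod 29 = 21
-1728 * (4 a)^3 = -1728 * (4*28)^3 mod 29 = 15
j = 15 * 21^(-1) mod 29 = 9

j = 9 (mod 29)


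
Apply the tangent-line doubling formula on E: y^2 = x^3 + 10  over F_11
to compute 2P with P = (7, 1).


Doubling: s = (3 x1^2 + a) / (2 y1)
s = (3*7^2 + 0) / (2*1) mod 11 = 2
x3 = s^2 - 2 x1 mod 11 = 2^2 - 2*7 = 1
y3 = s (x1 - x3) - y1 mod 11 = 2 * (7 - 1) - 1 = 0

2P = (1, 0)


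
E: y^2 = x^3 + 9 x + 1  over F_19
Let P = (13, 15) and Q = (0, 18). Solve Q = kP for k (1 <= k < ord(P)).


Enumerate multiples of P until we hit Q = (0, 18):
  1P = (13, 15)
  2P = (16, 17)
  3P = (1, 12)
  4P = (11, 14)
  5P = (0, 1)
  6P = (3, 6)
  7P = (4, 14)
  8P = (6, 9)
  9P = (5, 0)
  10P = (6, 10)
  11P = (4, 5)
  12P = (3, 13)
  13P = (0, 18)
Match found at i = 13.

k = 13


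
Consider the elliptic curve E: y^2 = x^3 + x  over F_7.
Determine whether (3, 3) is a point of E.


Check whether y^2 = x^3 + 1 x + 0 (mod 7) for (x, y) = (3, 3).
LHS: y^2 = 3^2 mod 7 = 2
RHS: x^3 + 1 x + 0 = 3^3 + 1*3 + 0 mod 7 = 2
LHS = RHS

Yes, on the curve


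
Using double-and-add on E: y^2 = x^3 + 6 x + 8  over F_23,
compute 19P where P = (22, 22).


k = 19 = 10011_2 (binary, LSB first: 11001)
Double-and-add from P = (22, 22):
  bit 0 = 1: acc = O + (22, 22) = (22, 22)
  bit 1 = 1: acc = (22, 22) + (5, 5) = (20, 3)
  bit 2 = 0: acc unchanged = (20, 3)
  bit 3 = 0: acc unchanged = (20, 3)
  bit 4 = 1: acc = (20, 3) + (4, 2) = (7, 5)

19P = (7, 5)


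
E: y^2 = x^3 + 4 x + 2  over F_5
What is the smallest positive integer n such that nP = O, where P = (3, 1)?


Compute successive multiples of P until we hit O:
  1P = (3, 1)
  2P = (3, 4)
  3P = O

ord(P) = 3


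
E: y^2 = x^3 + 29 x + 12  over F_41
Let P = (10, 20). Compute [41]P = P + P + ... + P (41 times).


k = 41 = 101001_2 (binary, LSB first: 100101)
Double-and-add from P = (10, 20):
  bit 0 = 1: acc = O + (10, 20) = (10, 20)
  bit 1 = 0: acc unchanged = (10, 20)
  bit 2 = 0: acc unchanged = (10, 20)
  bit 3 = 1: acc = (10, 20) + (38, 12) = (14, 28)
  bit 4 = 0: acc unchanged = (14, 28)
  bit 5 = 1: acc = (14, 28) + (7, 5) = (40, 33)

41P = (40, 33)


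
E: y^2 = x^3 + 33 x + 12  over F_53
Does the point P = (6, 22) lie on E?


Check whether y^2 = x^3 + 33 x + 12 (mod 53) for (x, y) = (6, 22).
LHS: y^2 = 22^2 mod 53 = 7
RHS: x^3 + 33 x + 12 = 6^3 + 33*6 + 12 mod 53 = 2
LHS != RHS

No, not on the curve


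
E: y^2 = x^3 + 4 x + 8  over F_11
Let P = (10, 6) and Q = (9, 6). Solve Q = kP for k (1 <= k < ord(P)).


Enumerate multiples of P until we hit Q = (9, 6):
  1P = (10, 6)
  2P = (7, 4)
  3P = (3, 6)
  4P = (9, 5)
  5P = (4, 0)
  6P = (9, 6)
Match found at i = 6.

k = 6


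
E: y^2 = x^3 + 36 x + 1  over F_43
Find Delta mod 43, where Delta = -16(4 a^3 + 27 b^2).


4 a^3 + 27 b^2 = 4*36^3 + 27*1^2 = 186624 + 27 = 186651
Delta = -16 * (186651) = -2986416
Delta mod 43 = 20

Delta = 20 (mod 43)


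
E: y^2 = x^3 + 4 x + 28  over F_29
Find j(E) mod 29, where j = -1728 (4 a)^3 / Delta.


Delta = -16(4 a^3 + 27 b^2) mod 29 = 25
-1728 * (4 a)^3 = -1728 * (4*4)^3 mod 29 = 26
j = 26 * 25^(-1) mod 29 = 8

j = 8 (mod 29)


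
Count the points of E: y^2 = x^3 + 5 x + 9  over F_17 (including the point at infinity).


For each x in F_17, count y with y^2 = x^3 + 5 x + 9 mod 17:
  x = 0: RHS = 9, y in [3, 14]  -> 2 point(s)
  x = 1: RHS = 15, y in [7, 10]  -> 2 point(s)
  x = 3: RHS = 0, y in [0]  -> 1 point(s)
  x = 4: RHS = 8, y in [5, 12]  -> 2 point(s)
  x = 6: RHS = 0, y in [0]  -> 1 point(s)
  x = 7: RHS = 13, y in [8, 9]  -> 2 point(s)
  x = 8: RHS = 0, y in [0]  -> 1 point(s)
  x = 9: RHS = 1, y in [1, 16]  -> 2 point(s)
  x = 11: RHS = 1, y in [1, 16]  -> 2 point(s)
  x = 14: RHS = 1, y in [1, 16]  -> 2 point(s)
  x = 15: RHS = 8, y in [5, 12]  -> 2 point(s)
Affine points: 19. Add the point at infinity: total = 20.

#E(F_17) = 20


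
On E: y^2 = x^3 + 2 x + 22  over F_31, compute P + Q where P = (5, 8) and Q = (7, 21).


P != Q, so use the chord formula.
s = (y2 - y1) / (x2 - x1) = (13) / (2) mod 31 = 22
x3 = s^2 - x1 - x2 mod 31 = 22^2 - 5 - 7 = 7
y3 = s (x1 - x3) - y1 mod 31 = 22 * (5 - 7) - 8 = 10

P + Q = (7, 10)


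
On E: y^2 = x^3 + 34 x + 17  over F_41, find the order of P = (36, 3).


Compute successive multiples of P until we hit O:
  1P = (36, 3)
  2P = (20, 28)
  3P = (27, 6)
  4P = (10, 2)
  5P = (34, 16)
  6P = (3, 8)
  7P = (12, 12)
  8P = (13, 14)
  ... (continuing to 17P)
  17P = O

ord(P) = 17


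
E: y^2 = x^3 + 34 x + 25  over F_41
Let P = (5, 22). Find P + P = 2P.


Doubling: s = (3 x1^2 + a) / (2 y1)
s = (3*5^2 + 34) / (2*22) mod 41 = 9
x3 = s^2 - 2 x1 mod 41 = 9^2 - 2*5 = 30
y3 = s (x1 - x3) - y1 mod 41 = 9 * (5 - 30) - 22 = 40

2P = (30, 40)


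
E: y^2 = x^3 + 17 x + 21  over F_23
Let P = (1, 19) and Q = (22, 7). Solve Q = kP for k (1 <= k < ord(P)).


Enumerate multiples of P until we hit Q = (22, 7):
  1P = (1, 19)
  2P = (10, 15)
  3P = (21, 18)
  4P = (19, 21)
  5P = (5, 1)
  6P = (20, 9)
  7P = (14, 6)
  8P = (9, 12)
  9P = (17, 18)
  10P = (13, 22)
  11P = (22, 16)
  12P = (8, 5)
  13P = (18, 15)
  14P = (7, 0)
  15P = (18, 8)
  16P = (8, 18)
  17P = (22, 7)
Match found at i = 17.

k = 17


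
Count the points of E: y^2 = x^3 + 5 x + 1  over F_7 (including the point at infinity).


For each x in F_7, count y with y^2 = x^3 + 5 x + 1 mod 7:
  x = 0: RHS = 1, y in [1, 6]  -> 2 point(s)
  x = 1: RHS = 0, y in [0]  -> 1 point(s)
  x = 3: RHS = 1, y in [1, 6]  -> 2 point(s)
  x = 4: RHS = 1, y in [1, 6]  -> 2 point(s)
  x = 5: RHS = 4, y in [2, 5]  -> 2 point(s)
  x = 6: RHS = 2, y in [3, 4]  -> 2 point(s)
Affine points: 11. Add the point at infinity: total = 12.

#E(F_7) = 12


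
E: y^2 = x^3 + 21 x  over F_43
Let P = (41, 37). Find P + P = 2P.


Doubling: s = (3 x1^2 + a) / (2 y1)
s = (3*41^2 + 21) / (2*37) mod 43 = 8
x3 = s^2 - 2 x1 mod 43 = 8^2 - 2*41 = 25
y3 = s (x1 - x3) - y1 mod 43 = 8 * (41 - 25) - 37 = 5

2P = (25, 5)


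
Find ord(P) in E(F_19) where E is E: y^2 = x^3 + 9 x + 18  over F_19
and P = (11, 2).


Compute successive multiples of P until we hit O:
  1P = (11, 2)
  2P = (1, 16)
  3P = (12, 7)
  4P = (2, 5)
  5P = (4, 2)
  6P = (4, 17)
  7P = (2, 14)
  8P = (12, 12)
  ... (continuing to 11P)
  11P = O

ord(P) = 11


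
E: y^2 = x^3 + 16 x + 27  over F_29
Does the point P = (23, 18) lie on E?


Check whether y^2 = x^3 + 16 x + 27 (mod 29) for (x, y) = (23, 18).
LHS: y^2 = 18^2 mod 29 = 5
RHS: x^3 + 16 x + 27 = 23^3 + 16*23 + 27 mod 29 = 5
LHS = RHS

Yes, on the curve


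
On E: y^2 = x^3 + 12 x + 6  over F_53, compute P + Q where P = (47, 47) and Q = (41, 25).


P != Q, so use the chord formula.
s = (y2 - y1) / (x2 - x1) = (31) / (47) mod 53 = 39
x3 = s^2 - x1 - x2 mod 53 = 39^2 - 47 - 41 = 2
y3 = s (x1 - x3) - y1 mod 53 = 39 * (47 - 2) - 47 = 12

P + Q = (2, 12)


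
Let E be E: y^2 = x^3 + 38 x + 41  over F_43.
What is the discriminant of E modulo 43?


4 a^3 + 27 b^2 = 4*38^3 + 27*41^2 = 219488 + 45387 = 264875
Delta = -16 * (264875) = -4238000
Delta mod 43 = 37

Delta = 37 (mod 43)


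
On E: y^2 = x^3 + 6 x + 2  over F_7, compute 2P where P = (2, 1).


k = 2 = 10_2 (binary, LSB first: 01)
Double-and-add from P = (2, 1):
  bit 0 = 0: acc unchanged = O
  bit 1 = 1: acc = O + (0, 3) = (0, 3)

2P = (0, 3)


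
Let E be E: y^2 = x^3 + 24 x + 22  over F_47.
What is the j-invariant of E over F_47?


Delta = -16(4 a^3 + 27 b^2) mod 47 = 7
-1728 * (4 a)^3 = -1728 * (4*24)^3 mod 47 = 41
j = 41 * 7^(-1) mod 47 = 26

j = 26 (mod 47)


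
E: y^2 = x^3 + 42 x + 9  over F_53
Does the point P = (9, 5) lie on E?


Check whether y^2 = x^3 + 42 x + 9 (mod 53) for (x, y) = (9, 5).
LHS: y^2 = 5^2 mod 53 = 25
RHS: x^3 + 42 x + 9 = 9^3 + 42*9 + 9 mod 53 = 3
LHS != RHS

No, not on the curve


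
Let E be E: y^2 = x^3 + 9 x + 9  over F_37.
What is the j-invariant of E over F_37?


Delta = -16(4 a^3 + 27 b^2) mod 37 = 11
-1728 * (4 a)^3 = -1728 * (4*9)^3 mod 37 = 26
j = 26 * 11^(-1) mod 37 = 36

j = 36 (mod 37)


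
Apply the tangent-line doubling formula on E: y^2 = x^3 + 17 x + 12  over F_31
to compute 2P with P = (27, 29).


Doubling: s = (3 x1^2 + a) / (2 y1)
s = (3*27^2 + 17) / (2*29) mod 31 = 7
x3 = s^2 - 2 x1 mod 31 = 7^2 - 2*27 = 26
y3 = s (x1 - x3) - y1 mod 31 = 7 * (27 - 26) - 29 = 9

2P = (26, 9)


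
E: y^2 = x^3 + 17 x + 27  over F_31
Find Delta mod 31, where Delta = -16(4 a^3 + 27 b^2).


4 a^3 + 27 b^2 = 4*17^3 + 27*27^2 = 19652 + 19683 = 39335
Delta = -16 * (39335) = -629360
Delta mod 31 = 2

Delta = 2 (mod 31)


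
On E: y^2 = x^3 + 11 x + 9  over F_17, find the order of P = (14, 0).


Compute successive multiples of P until we hit O:
  1P = (14, 0)
  2P = O

ord(P) = 2


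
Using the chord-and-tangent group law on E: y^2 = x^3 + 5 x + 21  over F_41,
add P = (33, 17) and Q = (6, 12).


P != Q, so use the chord formula.
s = (y2 - y1) / (x2 - x1) = (36) / (14) mod 41 = 26
x3 = s^2 - x1 - x2 mod 41 = 26^2 - 33 - 6 = 22
y3 = s (x1 - x3) - y1 mod 41 = 26 * (33 - 22) - 17 = 23

P + Q = (22, 23)


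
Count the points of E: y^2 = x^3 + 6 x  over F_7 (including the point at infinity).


For each x in F_7, count y with y^2 = x^3 + 6 x + 0 mod 7:
  x = 0: RHS = 0, y in [0]  -> 1 point(s)
  x = 1: RHS = 0, y in [0]  -> 1 point(s)
  x = 4: RHS = 4, y in [2, 5]  -> 2 point(s)
  x = 5: RHS = 1, y in [1, 6]  -> 2 point(s)
  x = 6: RHS = 0, y in [0]  -> 1 point(s)
Affine points: 7. Add the point at infinity: total = 8.

#E(F_7) = 8


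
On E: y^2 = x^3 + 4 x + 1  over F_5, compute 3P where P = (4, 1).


k = 3 = 11_2 (binary, LSB first: 11)
Double-and-add from P = (4, 1):
  bit 0 = 1: acc = O + (4, 1) = (4, 1)
  bit 1 = 1: acc = (4, 1) + (3, 0) = (4, 4)

3P = (4, 4)


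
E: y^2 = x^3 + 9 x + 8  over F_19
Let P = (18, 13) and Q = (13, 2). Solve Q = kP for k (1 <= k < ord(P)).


Enumerate multiples of P until we hit Q = (13, 2):
  1P = (18, 13)
  2P = (3, 10)
  3P = (14, 3)
  4P = (17, 18)
  5P = (9, 18)
  6P = (16, 7)
  7P = (13, 2)
Match found at i = 7.

k = 7


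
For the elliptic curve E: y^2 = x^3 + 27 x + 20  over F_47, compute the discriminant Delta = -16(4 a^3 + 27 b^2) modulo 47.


4 a^3 + 27 b^2 = 4*27^3 + 27*20^2 = 78732 + 10800 = 89532
Delta = -16 * (89532) = -1432512
Delta mod 47 = 1

Delta = 1 (mod 47)


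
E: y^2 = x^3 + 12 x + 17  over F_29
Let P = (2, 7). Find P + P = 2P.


Doubling: s = (3 x1^2 + a) / (2 y1)
s = (3*2^2 + 12) / (2*7) mod 29 = 10
x3 = s^2 - 2 x1 mod 29 = 10^2 - 2*2 = 9
y3 = s (x1 - x3) - y1 mod 29 = 10 * (2 - 9) - 7 = 10

2P = (9, 10)


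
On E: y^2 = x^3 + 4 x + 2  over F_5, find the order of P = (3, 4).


Compute successive multiples of P until we hit O:
  1P = (3, 4)
  2P = (3, 1)
  3P = O

ord(P) = 3


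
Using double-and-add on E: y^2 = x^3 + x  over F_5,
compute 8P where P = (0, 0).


k = 8 = 1000_2 (binary, LSB first: 0001)
Double-and-add from P = (0, 0):
  bit 0 = 0: acc unchanged = O
  bit 1 = 0: acc unchanged = O
  bit 2 = 0: acc unchanged = O
  bit 3 = 1: acc = O + O = O

8P = O


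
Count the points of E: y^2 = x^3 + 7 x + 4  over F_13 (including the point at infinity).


For each x in F_13, count y with y^2 = x^3 + 7 x + 4 mod 13:
  x = 0: RHS = 4, y in [2, 11]  -> 2 point(s)
  x = 1: RHS = 12, y in [5, 8]  -> 2 point(s)
  x = 2: RHS = 0, y in [0]  -> 1 point(s)
  x = 3: RHS = 0, y in [0]  -> 1 point(s)
  x = 8: RHS = 0, y in [0]  -> 1 point(s)
  x = 9: RHS = 3, y in [4, 9]  -> 2 point(s)
  x = 12: RHS = 9, y in [3, 10]  -> 2 point(s)
Affine points: 11. Add the point at infinity: total = 12.

#E(F_13) = 12


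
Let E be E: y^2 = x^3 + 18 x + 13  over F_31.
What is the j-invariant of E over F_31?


Delta = -16(4 a^3 + 27 b^2) mod 31 = 20
-1728 * (4 a)^3 = -1728 * (4*18)^3 mod 31 = 2
j = 2 * 20^(-1) mod 31 = 28

j = 28 (mod 31)


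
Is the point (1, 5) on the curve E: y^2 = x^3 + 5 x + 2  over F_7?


Check whether y^2 = x^3 + 5 x + 2 (mod 7) for (x, y) = (1, 5).
LHS: y^2 = 5^2 mod 7 = 4
RHS: x^3 + 5 x + 2 = 1^3 + 5*1 + 2 mod 7 = 1
LHS != RHS

No, not on the curve


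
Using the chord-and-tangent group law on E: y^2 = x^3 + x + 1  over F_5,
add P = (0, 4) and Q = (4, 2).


P != Q, so use the chord formula.
s = (y2 - y1) / (x2 - x1) = (3) / (4) mod 5 = 2
x3 = s^2 - x1 - x2 mod 5 = 2^2 - 0 - 4 = 0
y3 = s (x1 - x3) - y1 mod 5 = 2 * (0 - 0) - 4 = 1

P + Q = (0, 1)


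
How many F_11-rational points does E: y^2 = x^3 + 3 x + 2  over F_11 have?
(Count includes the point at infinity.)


For each x in F_11, count y with y^2 = x^3 + 3 x + 2 mod 11:
  x = 2: RHS = 5, y in [4, 7]  -> 2 point(s)
  x = 3: RHS = 5, y in [4, 7]  -> 2 point(s)
  x = 4: RHS = 1, y in [1, 10]  -> 2 point(s)
  x = 6: RHS = 5, y in [4, 7]  -> 2 point(s)
  x = 7: RHS = 3, y in [5, 6]  -> 2 point(s)
  x = 10: RHS = 9, y in [3, 8]  -> 2 point(s)
Affine points: 12. Add the point at infinity: total = 13.

#E(F_11) = 13


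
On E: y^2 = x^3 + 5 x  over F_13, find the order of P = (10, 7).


Compute successive multiples of P until we hit O:
  1P = (10, 7)
  2P = (3, 9)
  3P = (3, 4)
  4P = (10, 6)
  5P = O

ord(P) = 5


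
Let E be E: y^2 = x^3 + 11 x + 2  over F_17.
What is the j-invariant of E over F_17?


Delta = -16(4 a^3 + 27 b^2) mod 17 = 9
-1728 * (4 a)^3 = -1728 * (4*11)^3 mod 17 = 16
j = 16 * 9^(-1) mod 17 = 15

j = 15 (mod 17)


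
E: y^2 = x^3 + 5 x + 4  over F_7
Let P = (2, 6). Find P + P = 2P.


Doubling: s = (3 x1^2 + a) / (2 y1)
s = (3*2^2 + 5) / (2*6) mod 7 = 2
x3 = s^2 - 2 x1 mod 7 = 2^2 - 2*2 = 0
y3 = s (x1 - x3) - y1 mod 7 = 2 * (2 - 0) - 6 = 5

2P = (0, 5)


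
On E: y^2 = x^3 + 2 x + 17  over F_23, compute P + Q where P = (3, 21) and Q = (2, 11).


P != Q, so use the chord formula.
s = (y2 - y1) / (x2 - x1) = (13) / (22) mod 23 = 10
x3 = s^2 - x1 - x2 mod 23 = 10^2 - 3 - 2 = 3
y3 = s (x1 - x3) - y1 mod 23 = 10 * (3 - 3) - 21 = 2

P + Q = (3, 2)


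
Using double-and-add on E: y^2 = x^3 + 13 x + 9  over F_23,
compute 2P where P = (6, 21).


k = 2 = 10_2 (binary, LSB first: 01)
Double-and-add from P = (6, 21):
  bit 0 = 0: acc unchanged = O
  bit 1 = 1: acc = O + (19, 10) = (19, 10)

2P = (19, 10)


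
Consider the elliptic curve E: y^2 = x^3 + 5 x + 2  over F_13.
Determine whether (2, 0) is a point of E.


Check whether y^2 = x^3 + 5 x + 2 (mod 13) for (x, y) = (2, 0).
LHS: y^2 = 0^2 mod 13 = 0
RHS: x^3 + 5 x + 2 = 2^3 + 5*2 + 2 mod 13 = 7
LHS != RHS

No, not on the curve


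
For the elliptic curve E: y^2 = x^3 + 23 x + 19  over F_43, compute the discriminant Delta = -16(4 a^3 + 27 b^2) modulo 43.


4 a^3 + 27 b^2 = 4*23^3 + 27*19^2 = 48668 + 9747 = 58415
Delta = -16 * (58415) = -934640
Delta mod 43 = 8

Delta = 8 (mod 43)


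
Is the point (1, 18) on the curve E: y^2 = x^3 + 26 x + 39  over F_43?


Check whether y^2 = x^3 + 26 x + 39 (mod 43) for (x, y) = (1, 18).
LHS: y^2 = 18^2 mod 43 = 23
RHS: x^3 + 26 x + 39 = 1^3 + 26*1 + 39 mod 43 = 23
LHS = RHS

Yes, on the curve


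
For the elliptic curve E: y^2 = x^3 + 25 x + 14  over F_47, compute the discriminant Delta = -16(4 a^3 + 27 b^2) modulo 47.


4 a^3 + 27 b^2 = 4*25^3 + 27*14^2 = 62500 + 5292 = 67792
Delta = -16 * (67792) = -1084672
Delta mod 47 = 41

Delta = 41 (mod 47)


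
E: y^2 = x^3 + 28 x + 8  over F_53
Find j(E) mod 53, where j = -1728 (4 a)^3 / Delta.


Delta = -16(4 a^3 + 27 b^2) mod 53 = 14
-1728 * (4 a)^3 = -1728 * (4*28)^3 mod 53 = 31
j = 31 * 14^(-1) mod 53 = 6

j = 6 (mod 53)


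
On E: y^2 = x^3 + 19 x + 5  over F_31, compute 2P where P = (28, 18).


Doubling: s = (3 x1^2 + a) / (2 y1)
s = (3*28^2 + 19) / (2*18) mod 31 = 3
x3 = s^2 - 2 x1 mod 31 = 3^2 - 2*28 = 15
y3 = s (x1 - x3) - y1 mod 31 = 3 * (28 - 15) - 18 = 21

2P = (15, 21)


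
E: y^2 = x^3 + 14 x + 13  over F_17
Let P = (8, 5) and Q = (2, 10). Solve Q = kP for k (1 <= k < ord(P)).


Enumerate multiples of P until we hit Q = (2, 10):
  1P = (8, 5)
  2P = (16, 7)
  3P = (9, 16)
  4P = (2, 10)
Match found at i = 4.

k = 4


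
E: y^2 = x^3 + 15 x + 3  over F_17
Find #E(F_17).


For each x in F_17, count y with y^2 = x^3 + 15 x + 3 mod 17:
  x = 1: RHS = 2, y in [6, 11]  -> 2 point(s)
  x = 4: RHS = 8, y in [5, 12]  -> 2 point(s)
  x = 5: RHS = 16, y in [4, 13]  -> 2 point(s)
  x = 7: RHS = 9, y in [3, 14]  -> 2 point(s)
  x = 9: RHS = 0, y in [0]  -> 1 point(s)
  x = 13: RHS = 15, y in [7, 10]  -> 2 point(s)
  x = 14: RHS = 16, y in [4, 13]  -> 2 point(s)
  x = 15: RHS = 16, y in [4, 13]  -> 2 point(s)
  x = 16: RHS = 4, y in [2, 15]  -> 2 point(s)
Affine points: 17. Add the point at infinity: total = 18.

#E(F_17) = 18


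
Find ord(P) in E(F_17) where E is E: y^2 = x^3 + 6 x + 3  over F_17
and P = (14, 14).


Compute successive multiples of P until we hit O:
  1P = (14, 14)
  2P = (15, 0)
  3P = (14, 3)
  4P = O

ord(P) = 4


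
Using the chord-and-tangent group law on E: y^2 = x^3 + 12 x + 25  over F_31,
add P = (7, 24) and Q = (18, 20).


P != Q, so use the chord formula.
s = (y2 - y1) / (x2 - x1) = (27) / (11) mod 31 = 25
x3 = s^2 - x1 - x2 mod 31 = 25^2 - 7 - 18 = 11
y3 = s (x1 - x3) - y1 mod 31 = 25 * (7 - 11) - 24 = 0

P + Q = (11, 0)


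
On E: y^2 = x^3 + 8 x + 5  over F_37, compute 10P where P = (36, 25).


k = 10 = 1010_2 (binary, LSB first: 0101)
Double-and-add from P = (36, 25):
  bit 0 = 0: acc unchanged = O
  bit 1 = 1: acc = O + (6, 26) = (6, 26)
  bit 2 = 0: acc unchanged = (6, 26)
  bit 3 = 1: acc = (6, 26) + (4, 8) = (34, 18)

10P = (34, 18)


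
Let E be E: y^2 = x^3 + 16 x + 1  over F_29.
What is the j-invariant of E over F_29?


Delta = -16(4 a^3 + 27 b^2) mod 29 = 19
-1728 * (4 a)^3 = -1728 * (4*16)^3 mod 29 = 11
j = 11 * 19^(-1) mod 29 = 25

j = 25 (mod 29)
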